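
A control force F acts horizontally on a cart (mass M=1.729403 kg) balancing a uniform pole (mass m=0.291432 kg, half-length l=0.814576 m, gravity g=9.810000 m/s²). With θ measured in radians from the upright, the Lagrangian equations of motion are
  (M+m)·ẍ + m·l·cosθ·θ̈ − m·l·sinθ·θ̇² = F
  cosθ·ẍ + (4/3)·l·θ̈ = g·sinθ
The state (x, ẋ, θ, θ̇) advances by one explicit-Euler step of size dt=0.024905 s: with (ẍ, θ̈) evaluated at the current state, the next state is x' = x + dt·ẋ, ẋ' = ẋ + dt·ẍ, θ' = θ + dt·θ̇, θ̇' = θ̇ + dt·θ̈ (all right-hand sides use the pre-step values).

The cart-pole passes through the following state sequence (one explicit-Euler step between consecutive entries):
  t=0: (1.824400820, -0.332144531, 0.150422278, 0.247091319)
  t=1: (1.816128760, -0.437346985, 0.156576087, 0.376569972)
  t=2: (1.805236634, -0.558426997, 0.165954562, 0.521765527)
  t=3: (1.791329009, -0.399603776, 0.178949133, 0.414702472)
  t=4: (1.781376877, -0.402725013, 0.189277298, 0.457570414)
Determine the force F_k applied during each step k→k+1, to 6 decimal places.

F_0 = -7.318233 N
F_1 = -8.462824 N
F_2 = 11.870016 N
F_3 = 0.141561 N

step 0→1:
  ẍ = (ẋ'−ẋ)/dt = (-0.437346985−-0.332144531)/0.024905 = -4.224150
  θ̈ = (θ̇'−θ̇)/dt = (0.376569972−0.247091319)/0.024905 = 5.198902
  sinθ=0.149856, cosθ=0.988708
  F = (M+m)·ẍ + m·l·cosθ·θ̈ − m·l·sinθ·θ̇² = -8.536310 + 1.220249 − 0.002172 = -7.318233
step 1→2:
  ẍ = (ẋ'−ẋ)/dt = (-0.558426997−-0.437346985)/0.024905 = -4.861675
  θ̈ = (θ̇'−θ̇)/dt = (0.521765527−0.376569972)/0.024905 = 5.829976
  sinθ=0.155937, cosθ=0.987767
  F = (M+m)·ẍ + m·l·cosθ·θ̈ − m·l·sinθ·θ̇² = -9.824643 + 1.367068 − 0.005249 = -8.462824
step 2→3:
  ẍ = (ẋ'−ẋ)/dt = (-0.399603776−-0.558426997)/0.024905 = 6.377162
  θ̈ = (θ̇'−θ̇)/dt = (0.414702472−0.521765527)/0.024905 = -4.298858
  sinθ=0.165194, cosθ=0.986261
  F = (M+m)·ẍ + m·l·cosθ·θ̈ − m·l·sinθ·θ̇² = 12.887192 + -1.006500 − 0.010676 = 11.870016
step 3→4:
  ẍ = (ẋ'−ẋ)/dt = (-0.402725013−-0.399603776)/0.024905 = -0.125326
  θ̈ = (θ̇'−θ̇)/dt = (0.457570414−0.414702472)/0.024905 = 1.721258
  sinθ=0.177996, cosθ=0.984031
  F = (M+m)·ẍ + m·l·cosθ·θ̈ − m·l·sinθ·θ̇² = -0.253263 + 0.402091 − 0.007267 = 0.141561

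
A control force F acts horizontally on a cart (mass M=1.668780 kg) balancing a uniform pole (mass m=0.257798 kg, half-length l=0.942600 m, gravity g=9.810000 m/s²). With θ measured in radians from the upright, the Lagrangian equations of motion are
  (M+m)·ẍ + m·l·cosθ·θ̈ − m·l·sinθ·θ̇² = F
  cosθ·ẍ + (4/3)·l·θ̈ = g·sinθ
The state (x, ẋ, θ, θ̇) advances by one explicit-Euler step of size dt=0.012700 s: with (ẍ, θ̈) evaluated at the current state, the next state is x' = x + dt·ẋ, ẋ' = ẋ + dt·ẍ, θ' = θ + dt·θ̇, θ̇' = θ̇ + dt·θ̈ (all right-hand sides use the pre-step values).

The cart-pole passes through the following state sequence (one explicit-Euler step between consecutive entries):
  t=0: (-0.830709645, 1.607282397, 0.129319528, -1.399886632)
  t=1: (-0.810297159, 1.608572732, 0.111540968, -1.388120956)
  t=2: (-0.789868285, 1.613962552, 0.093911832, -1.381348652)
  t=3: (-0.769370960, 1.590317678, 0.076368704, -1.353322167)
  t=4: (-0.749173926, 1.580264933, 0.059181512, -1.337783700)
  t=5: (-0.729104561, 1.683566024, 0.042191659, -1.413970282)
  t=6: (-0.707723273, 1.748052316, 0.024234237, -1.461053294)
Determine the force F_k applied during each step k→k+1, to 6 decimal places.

F_0 = 0.357575 N
F_1 = 0.894287 N
F_2 = -3.096493 N
F_3 = -1.262502 N
F_4 = 14.189762 N
F_5 = 8.861938 N

step 0→1:
  ẍ = (ẋ'−ẋ)/dt = (1.608572732−1.607282397)/0.012700 = 0.101601
  θ̈ = (θ̇'−θ̇)/dt = (-1.388120956−-1.399886632)/0.012700 = 0.926431
  sinθ=0.128959, cosθ=0.991650
  F = (M+m)·ẍ + m·l·cosθ·θ̈ − m·l·sinθ·θ̇² = 0.195743 + 0.223243 − 0.061411 = 0.357575
step 1→2:
  ẍ = (ẋ'−ẋ)/dt = (1.613962552−1.608572732)/0.012700 = 0.424395
  θ̈ = (θ̇'−θ̇)/dt = (-1.381348652−-1.388120956)/0.012700 = 0.533252
  sinθ=0.111310, cosθ=0.993786
  F = (M+m)·ẍ + m·l·cosθ·θ̈ − m·l·sinθ·θ̇² = 0.817631 + 0.128775 − 0.052119 = 0.894287
step 2→3:
  ẍ = (ẋ'−ẋ)/dt = (1.590317678−1.613962552)/0.012700 = -1.861801
  θ̈ = (θ̇'−θ̇)/dt = (-1.353322167−-1.381348652)/0.012700 = 2.206810
  sinθ=0.093774, cosθ=0.995594
  F = (M+m)·ẍ + m·l·cosθ·θ̈ − m·l·sinθ·θ̇² = -3.586905 + 0.533893 − 0.043481 = -3.096493
step 3→4:
  ẍ = (ẋ'−ẋ)/dt = (1.580264933−1.590317678)/0.012700 = -0.791555
  θ̈ = (θ̇'−θ̇)/dt = (-1.337783700−-1.353322167)/0.012700 = 1.223501
  sinθ=0.076294, cosθ=0.997085
  F = (M+m)·ẍ + m·l·cosθ·θ̈ − m·l·sinθ·θ̇² = -1.524992 + 0.296445 − 0.033955 = -1.262502
step 4→5:
  ẍ = (ẋ'−ẋ)/dt = (1.683566024−1.580264933)/0.012700 = 8.133944
  θ̈ = (θ̇'−θ̇)/dt = (-1.413970282−-1.337783700)/0.012700 = -5.998943
  sinθ=0.059147, cosθ=0.998249
  F = (M+m)·ẍ + m·l·cosθ·θ̈ − m·l·sinθ·θ̇² = 15.670678 + -1.455194 − 0.025722 = 14.189762
step 5→6:
  ẍ = (ẋ'−ẋ)/dt = (1.748052316−1.683566024)/0.012700 = 5.077661
  θ̈ = (θ̇'−θ̇)/dt = (-1.461053294−-1.413970282)/0.012700 = -3.707324
  sinθ=0.042179, cosθ=0.999110
  F = (M+m)·ẍ + m·l·cosθ·θ̈ − m·l·sinθ·θ̇² = 9.782509 + -0.900079 − 0.020492 = 8.861938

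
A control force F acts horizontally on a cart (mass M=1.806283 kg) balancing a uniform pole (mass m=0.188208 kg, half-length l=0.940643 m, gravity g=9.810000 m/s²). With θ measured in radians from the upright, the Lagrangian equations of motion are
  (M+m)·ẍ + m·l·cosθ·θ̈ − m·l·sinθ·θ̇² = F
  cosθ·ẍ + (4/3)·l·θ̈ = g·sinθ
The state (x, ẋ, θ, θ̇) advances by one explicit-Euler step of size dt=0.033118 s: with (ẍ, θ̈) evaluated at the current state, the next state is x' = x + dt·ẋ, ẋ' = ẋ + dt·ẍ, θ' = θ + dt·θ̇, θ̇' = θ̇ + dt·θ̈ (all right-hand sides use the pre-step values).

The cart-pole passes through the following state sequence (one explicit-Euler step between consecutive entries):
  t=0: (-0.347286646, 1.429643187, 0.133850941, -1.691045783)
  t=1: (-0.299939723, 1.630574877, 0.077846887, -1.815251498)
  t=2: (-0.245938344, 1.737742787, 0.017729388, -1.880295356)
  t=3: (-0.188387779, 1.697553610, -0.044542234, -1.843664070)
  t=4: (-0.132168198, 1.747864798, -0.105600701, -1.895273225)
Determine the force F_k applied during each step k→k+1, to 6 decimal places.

F_0 = 11.375285 N
F_1 = 6.062042 N
F_2 = -2.235654 N
F_3 = 2.781115 N

step 0→1:
  ẍ = (ẋ'−ẋ)/dt = (1.630574877−1.429643187)/0.033118 = 6.067144
  θ̈ = (θ̇'−θ̇)/dt = (-1.815251498−-1.691045783)/0.033118 = -3.750399
  sinθ=0.133452, cosθ=0.991055
  F = (M+m)·ẍ + m·l·cosθ·θ̈ − m·l·sinθ·θ̇² = 12.100865 + -0.658019 − 0.067561 = 11.375285
step 1→2:
  ẍ = (ẋ'−ẋ)/dt = (1.737742787−1.630574877)/0.033118 = 3.235941
  θ̈ = (θ̇'−θ̇)/dt = (-1.880295356−-1.815251498)/0.033118 = -1.964003
  sinθ=0.077768, cosθ=0.996971
  F = (M+m)·ẍ + m·l·cosθ·θ̈ − m·l·sinθ·θ̇² = 6.454056 + -0.346647 − 0.045367 = 6.062042
step 2→3:
  ẍ = (ẋ'−ẋ)/dt = (1.697553610−1.737742787)/0.033118 = -1.213515
  θ̈ = (θ̇'−θ̇)/dt = (-1.843664070−-1.880295356)/0.033118 = 1.106084
  sinθ=0.017728, cosθ=0.999843
  F = (M+m)·ẍ + m·l·cosθ·θ̈ − m·l·sinθ·θ̇² = -2.420344 + 0.195786 − 0.011097 = -2.235654
step 3→4:
  ẍ = (ẋ'−ẋ)/dt = (1.747864798−1.697553610)/0.033118 = 1.519149
  θ̈ = (θ̇'−θ̇)/dt = (-1.895273225−-1.843664070)/0.033118 = -1.558342
  sinθ=-0.044528, cosθ=0.999008
  F = (M+m)·ẍ + m·l·cosθ·θ̈ − m·l·sinθ·θ̇² = 3.029930 + -0.275610 − -0.026795 = 2.781115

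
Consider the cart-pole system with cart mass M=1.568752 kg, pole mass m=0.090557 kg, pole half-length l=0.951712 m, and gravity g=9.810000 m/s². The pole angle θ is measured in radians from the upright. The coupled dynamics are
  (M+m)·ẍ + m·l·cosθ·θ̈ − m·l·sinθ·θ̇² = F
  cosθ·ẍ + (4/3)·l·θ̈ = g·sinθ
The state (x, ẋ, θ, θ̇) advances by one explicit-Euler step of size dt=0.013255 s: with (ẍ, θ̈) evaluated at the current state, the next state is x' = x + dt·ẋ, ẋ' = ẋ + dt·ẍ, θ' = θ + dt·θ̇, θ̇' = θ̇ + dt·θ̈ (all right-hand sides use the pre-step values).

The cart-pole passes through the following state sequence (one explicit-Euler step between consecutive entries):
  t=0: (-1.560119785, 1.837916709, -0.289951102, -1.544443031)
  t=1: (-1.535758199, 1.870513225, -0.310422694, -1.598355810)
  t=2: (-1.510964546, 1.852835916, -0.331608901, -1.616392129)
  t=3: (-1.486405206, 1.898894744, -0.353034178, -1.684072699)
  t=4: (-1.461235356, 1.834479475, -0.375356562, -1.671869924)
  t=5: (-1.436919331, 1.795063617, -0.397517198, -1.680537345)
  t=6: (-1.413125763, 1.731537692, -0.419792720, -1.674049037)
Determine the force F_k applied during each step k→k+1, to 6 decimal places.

F_0 = 3.803416 N
F_1 = -2.257321 N
F_2 = 5.423035 N
F_3 = -7.904778 N
F_4 = -4.898338 N
F_5 = -7.819280 N

step 0→1:
  ẍ = (ẋ'−ẋ)/dt = (1.870513225−1.837916709)/0.013255 = 2.459186
  θ̈ = (θ̇'−θ̇)/dt = (-1.598355810−-1.544443031)/0.013255 = -4.067354
  sinθ=-0.285905, cosθ=0.958258
  F = (M+m)·ẍ + m·l·cosθ·θ̈ − m·l·sinθ·θ̇² = 4.080550 + -0.335909 − -0.058775 = 3.803416
step 1→2:
  ẍ = (ẋ'−ẋ)/dt = (1.852835916−1.870513225)/0.013255 = -1.333633
  θ̈ = (θ̇'−θ̇)/dt = (-1.616392129−-1.598355810)/0.013255 = -1.360718
  sinθ=-0.305461, cosθ=0.952205
  F = (M+m)·ẍ + m·l·cosθ·θ̈ − m·l·sinθ·θ̇² = -2.212910 + -0.111667 − -0.067256 = -2.257321
step 2→3:
  ẍ = (ẋ'−ẋ)/dt = (1.898894744−1.852835916)/0.013255 = 3.474827
  θ̈ = (θ̇'−θ̇)/dt = (-1.684072699−-1.616392129)/0.013255 = -5.106041
  sinθ=-0.325565, cosθ=0.945520
  F = (M+m)·ẍ + m·l·cosθ·θ̈ − m·l·sinθ·θ̇² = 5.765811 + -0.416085 − -0.073309 = 5.423035
step 3→4:
  ẍ = (ẋ'−ẋ)/dt = (1.834479475−1.898894744)/0.013255 = -4.859696
  θ̈ = (θ̇'−θ̇)/dt = (-1.671869924−-1.684072699)/0.013255 = 0.920617
  sinθ=-0.345746, cosθ=0.938328
  F = (M+m)·ẍ + m·l·cosθ·θ̈ − m·l·sinθ·θ̇² = -8.063737 + 0.074449 − -0.084510 = -7.904778
step 4→5:
  ẍ = (ẋ'−ẋ)/dt = (1.795063617−1.834479475)/0.013255 = -2.973660
  θ̈ = (θ̇'−θ̇)/dt = (-1.680537345−-1.671869924)/0.013255 = -0.653898
  sinθ=-0.366604, cosθ=0.930377
  F = (M+m)·ẍ + m·l·cosθ·θ̈ − m·l·sinθ·θ̇² = -4.934220 + -0.052432 − -0.088314 = -4.898338
step 5→6:
  ẍ = (ẋ'−ẋ)/dt = (1.731537692−1.795063617)/0.013255 = -4.792601
  θ̈ = (θ̇'−θ̇)/dt = (-1.674049037−-1.680537345)/0.013255 = 0.489499
  sinθ=-0.387130, cosθ=0.922025
  F = (M+m)·ẍ + m·l·cosθ·θ̈ − m·l·sinθ·θ̇² = -7.952406 + 0.038898 − -0.094228 = -7.819280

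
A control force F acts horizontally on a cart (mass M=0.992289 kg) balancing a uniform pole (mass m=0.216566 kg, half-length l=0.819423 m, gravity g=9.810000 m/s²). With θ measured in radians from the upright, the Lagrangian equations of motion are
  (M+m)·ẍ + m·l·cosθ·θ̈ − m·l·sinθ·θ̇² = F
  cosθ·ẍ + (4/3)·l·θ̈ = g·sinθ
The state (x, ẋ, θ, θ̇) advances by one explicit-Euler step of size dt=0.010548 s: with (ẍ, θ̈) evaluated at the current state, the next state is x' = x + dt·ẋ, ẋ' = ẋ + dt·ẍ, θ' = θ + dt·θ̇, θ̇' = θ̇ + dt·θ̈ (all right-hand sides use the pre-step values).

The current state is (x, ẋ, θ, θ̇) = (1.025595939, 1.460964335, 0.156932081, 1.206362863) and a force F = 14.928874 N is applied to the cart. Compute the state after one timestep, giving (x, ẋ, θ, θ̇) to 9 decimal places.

sinθ=0.156288728, cosθ=0.987711412
temp = (F + m·l·θ̇²·sinθ)/(M+m) = (14.928874 + 0.040362866)/1.208855 = 12.382987924
θ̈ = (g·sinθ − cosθ·temp)/(l·(4/3 − m·cos²θ/(M+m))) = -11.268364575
ẍ = temp − m·l·θ̈·cosθ/(M+m) = 14.016849182
Euler: x'=1.025595939+0.010548·1.460964335=1.041006191, ẋ'=1.460964335+0.010548·14.016849182=1.608814060
       θ'=0.156932081+0.010548·1.206362863=0.169656796, θ̇'=1.206362863+0.010548·-11.268364575=1.087504153

(1.041006191, 1.608814060, 0.169656796, 1.087504153)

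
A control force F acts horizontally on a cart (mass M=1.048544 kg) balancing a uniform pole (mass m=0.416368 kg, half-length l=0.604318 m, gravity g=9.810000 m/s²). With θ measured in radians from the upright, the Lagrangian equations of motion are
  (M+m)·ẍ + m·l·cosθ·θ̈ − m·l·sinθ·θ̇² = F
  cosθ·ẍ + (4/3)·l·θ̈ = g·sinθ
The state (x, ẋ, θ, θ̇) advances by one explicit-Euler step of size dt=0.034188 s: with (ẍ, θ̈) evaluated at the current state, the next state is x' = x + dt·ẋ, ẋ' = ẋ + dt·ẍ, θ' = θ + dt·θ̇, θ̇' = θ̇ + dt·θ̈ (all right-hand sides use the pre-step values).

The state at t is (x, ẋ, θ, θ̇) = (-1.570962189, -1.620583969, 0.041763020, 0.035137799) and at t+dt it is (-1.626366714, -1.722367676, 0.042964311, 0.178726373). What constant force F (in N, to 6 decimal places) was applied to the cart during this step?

F = -3.305445 N

ẍ = (ẋ'−ẋ)/dt = (-1.722367676−-1.620583969)/0.034188 = -2.977176
θ̈ = (θ̇'−θ̇)/dt = (0.178726373−0.035137799)/0.034188 = 4.199970
sinθ=0.041751, cosθ=0.999128
F = (M+m)·ẍ + m·l·cosθ·θ̈ − m·l·sinθ·θ̇² = -4.361301 + 1.055869 − 0.000013 = -3.305445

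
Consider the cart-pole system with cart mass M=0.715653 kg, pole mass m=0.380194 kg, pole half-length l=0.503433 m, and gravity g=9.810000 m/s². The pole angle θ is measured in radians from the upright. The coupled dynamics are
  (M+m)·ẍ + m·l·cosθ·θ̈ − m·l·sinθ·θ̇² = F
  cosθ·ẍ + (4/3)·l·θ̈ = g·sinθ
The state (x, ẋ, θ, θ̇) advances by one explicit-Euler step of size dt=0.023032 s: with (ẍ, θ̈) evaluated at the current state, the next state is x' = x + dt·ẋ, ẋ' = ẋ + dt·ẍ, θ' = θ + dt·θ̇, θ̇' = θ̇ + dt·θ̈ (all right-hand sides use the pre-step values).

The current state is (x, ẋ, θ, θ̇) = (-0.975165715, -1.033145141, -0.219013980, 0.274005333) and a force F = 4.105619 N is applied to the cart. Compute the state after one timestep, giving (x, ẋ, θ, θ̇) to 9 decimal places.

(-0.998961114, -0.901918262, -0.212703089, 0.010044138)

sinθ=-0.217267263, cosθ=0.976112154
temp = (F + m·l·θ̇²·sinθ)/(M+m) = (4.105619 + -0.003122190)/1.095847 = 3.743676636
θ̈ = (g·sinθ − cosθ·temp)/(l·(4/3 − m·cos²θ/(M+m))) = -11.460628491
ẍ = temp − m·l·θ̈·cosθ/(M+m) = 5.697589404
Euler: x'=-0.975165715+0.023032·-1.033145141=-0.998961114, ẋ'=-1.033145141+0.023032·5.697589404=-0.901918262
       θ'=-0.219013980+0.023032·0.274005333=-0.212703089, θ̇'=0.274005333+0.023032·-11.460628491=0.010044138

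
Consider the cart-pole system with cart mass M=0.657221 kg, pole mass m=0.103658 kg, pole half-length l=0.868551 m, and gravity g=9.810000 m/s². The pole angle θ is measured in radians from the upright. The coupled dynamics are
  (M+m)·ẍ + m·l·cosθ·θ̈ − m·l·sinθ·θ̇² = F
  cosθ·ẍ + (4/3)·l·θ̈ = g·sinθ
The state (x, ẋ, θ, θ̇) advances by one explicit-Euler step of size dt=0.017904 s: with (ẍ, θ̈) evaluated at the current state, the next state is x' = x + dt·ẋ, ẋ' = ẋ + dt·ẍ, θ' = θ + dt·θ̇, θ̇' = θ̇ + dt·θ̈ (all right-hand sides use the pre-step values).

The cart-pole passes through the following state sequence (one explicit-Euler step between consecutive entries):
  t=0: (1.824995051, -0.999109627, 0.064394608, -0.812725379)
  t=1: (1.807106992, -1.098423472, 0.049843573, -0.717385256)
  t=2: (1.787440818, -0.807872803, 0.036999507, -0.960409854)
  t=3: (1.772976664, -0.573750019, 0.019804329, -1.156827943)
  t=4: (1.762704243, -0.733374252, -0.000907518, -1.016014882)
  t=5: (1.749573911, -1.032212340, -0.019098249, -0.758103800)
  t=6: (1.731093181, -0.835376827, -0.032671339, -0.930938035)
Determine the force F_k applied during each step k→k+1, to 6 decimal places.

F_0 = -3.746003 N
F_1 = 11.124871 N
F_2 = 8.959576 N
F_3 = -6.078095 N
F_4 = -11.402916 N
F_5 = 7.497089 N

step 0→1:
  ẍ = (ẋ'−ẋ)/dt = (-1.098423472−-0.999109627)/0.017904 = -5.547020
  θ̈ = (θ̇'−θ̇)/dt = (-0.717385256−-0.812725379)/0.017904 = 5.325074
  sinθ=0.064350, cosθ=0.997927
  F = (M+m)·ẍ + m·l·cosθ·θ̈ − m·l·sinθ·θ̇² = -4.220611 + 0.478435 − 0.003827 = -3.746003
step 1→2:
  ẍ = (ẋ'−ẋ)/dt = (-0.807872803−-1.098423472)/0.017904 = 16.228255
  θ̈ = (θ̇'−θ̇)/dt = (-0.960409854−-0.717385256)/0.017904 = -13.573760
  sinθ=0.049823, cosθ=0.998758
  F = (M+m)·ẍ + m·l·cosθ·θ̈ − m·l·sinθ·θ̇² = 12.347738 + -1.220559 − 0.002309 = 11.124871
step 2→3:
  ẍ = (ẋ'−ẋ)/dt = (-0.573750019−-0.807872803)/0.017904 = 13.076563
  θ̈ = (θ̇'−θ̇)/dt = (-1.156827943−-0.960409854)/0.017904 = -10.970626
  sinθ=0.036991, cosθ=0.999316
  F = (M+m)·ẍ + m·l·cosθ·θ̈ − m·l·sinθ·θ̇² = 9.949682 + -0.987034 − 0.003072 = 8.959576
step 3→4:
  ẍ = (ẋ'−ẋ)/dt = (-0.733374252−-0.573750019)/0.017904 = -8.915563
  θ̈ = (θ̇'−θ̇)/dt = (-1.016014882−-1.156827943)/0.017904 = 7.864894
  sinθ=0.019803, cosθ=0.999804
  F = (M+m)·ẍ + m·l·cosθ·θ̈ − m·l·sinθ·θ̇² = -6.783664 + 0.707955 − 0.002386 = -6.078095
step 4→5:
  ẍ = (ẋ'−ẋ)/dt = (-1.032212340−-0.733374252)/0.017904 = -16.691135
  θ̈ = (θ̇'−θ̇)/dt = (-0.758103800−-1.016014882)/0.017904 = 14.405221
  sinθ=-0.000908, cosθ=1.000000
  F = (M+m)·ẍ + m·l·cosθ·θ̈ − m·l·sinθ·θ̇² = -12.699934 + 1.296934 − -0.000084 = -11.402916
step 5→6:
  ẍ = (ẋ'−ẋ)/dt = (-0.835376827−-1.032212340)/0.017904 = 10.993941
  θ̈ = (θ̇'−θ̇)/dt = (-0.930938035−-0.758103800)/0.017904 = -9.653387
  sinθ=-0.019097, cosθ=0.999818
  F = (M+m)·ẍ + m·l·cosθ·θ̈ − m·l·sinθ·θ̇² = 8.365059 + -0.868958 − -0.000988 = 7.497089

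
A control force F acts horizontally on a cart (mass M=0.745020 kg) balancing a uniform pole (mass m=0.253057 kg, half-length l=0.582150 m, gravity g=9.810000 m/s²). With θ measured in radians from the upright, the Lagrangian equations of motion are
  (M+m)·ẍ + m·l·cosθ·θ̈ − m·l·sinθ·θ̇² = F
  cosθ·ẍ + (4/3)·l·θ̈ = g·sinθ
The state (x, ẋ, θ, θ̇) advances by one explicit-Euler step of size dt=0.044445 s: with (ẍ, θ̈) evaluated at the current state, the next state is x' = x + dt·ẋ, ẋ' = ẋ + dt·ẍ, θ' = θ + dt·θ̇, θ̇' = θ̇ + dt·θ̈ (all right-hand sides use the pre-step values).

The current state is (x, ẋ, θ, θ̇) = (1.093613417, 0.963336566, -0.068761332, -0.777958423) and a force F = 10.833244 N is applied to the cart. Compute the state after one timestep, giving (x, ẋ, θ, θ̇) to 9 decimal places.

(1.136428911, 1.565036154, -0.103337694, -1.589906878)

sinθ=-0.068707159, cosθ=0.997636871
temp = (F + m·l·θ̇²·sinθ)/(M+m) = (10.833244 + -0.006125874)/0.998077 = 10.847978790
θ̈ = (g·sinθ − cosθ·temp)/(l·(4/3 − m·cos²θ/(M+m))) = -18.268611877
ẍ = temp − m·l·θ̈·cosθ/(M+m) = 13.538071514
Euler: x'=1.093613417+0.044445·0.963336566=1.136428911, ẋ'=0.963336566+0.044445·13.538071514=1.565036154
       θ'=-0.068761332+0.044445·-0.777958423=-0.103337694, θ̇'=-0.777958423+0.044445·-18.268611877=-1.589906878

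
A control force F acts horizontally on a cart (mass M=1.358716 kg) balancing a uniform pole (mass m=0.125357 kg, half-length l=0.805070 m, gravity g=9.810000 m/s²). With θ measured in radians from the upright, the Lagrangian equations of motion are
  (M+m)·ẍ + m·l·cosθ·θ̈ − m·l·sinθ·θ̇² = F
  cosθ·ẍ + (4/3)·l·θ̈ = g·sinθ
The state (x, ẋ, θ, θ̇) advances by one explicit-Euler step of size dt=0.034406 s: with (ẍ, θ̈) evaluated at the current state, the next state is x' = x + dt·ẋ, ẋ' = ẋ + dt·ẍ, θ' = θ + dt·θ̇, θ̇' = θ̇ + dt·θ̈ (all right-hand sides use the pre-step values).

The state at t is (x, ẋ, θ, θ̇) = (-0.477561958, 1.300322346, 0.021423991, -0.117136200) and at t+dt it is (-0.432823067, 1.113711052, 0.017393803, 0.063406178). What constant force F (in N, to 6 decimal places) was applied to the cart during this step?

ẍ = (ẋ'−ẋ)/dt = (1.113711052−1.300322346)/0.034406 = -5.423801
θ̈ = (θ̇'−θ̇)/dt = (0.063406178−-0.117136200)/0.034406 = 5.247410
sinθ=0.021422, cosθ=0.999771
F = (M+m)·ẍ + m·l·cosθ·θ̈ − m·l·sinθ·θ̇² = -8.049316 + 0.529453 − 0.000030 = -7.519893

F = -7.519893 N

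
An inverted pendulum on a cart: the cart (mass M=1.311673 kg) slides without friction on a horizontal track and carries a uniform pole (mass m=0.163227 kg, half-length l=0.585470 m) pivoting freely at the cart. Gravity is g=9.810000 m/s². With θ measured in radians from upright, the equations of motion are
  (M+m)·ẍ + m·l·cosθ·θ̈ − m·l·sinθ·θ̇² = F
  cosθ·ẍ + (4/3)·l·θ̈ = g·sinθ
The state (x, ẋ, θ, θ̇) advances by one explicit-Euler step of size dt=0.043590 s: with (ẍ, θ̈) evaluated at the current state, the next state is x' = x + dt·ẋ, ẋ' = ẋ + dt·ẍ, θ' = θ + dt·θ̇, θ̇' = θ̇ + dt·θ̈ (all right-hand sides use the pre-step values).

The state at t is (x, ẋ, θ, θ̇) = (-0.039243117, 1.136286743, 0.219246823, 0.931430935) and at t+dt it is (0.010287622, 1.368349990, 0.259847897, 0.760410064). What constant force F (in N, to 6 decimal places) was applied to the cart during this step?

F = 7.468038 N

ẍ = (ẋ'−ẋ)/dt = (1.368349990−1.136286743)/0.043590 = 5.323773
θ̈ = (θ̇'−θ̇)/dt = (0.760410064−0.931430935)/0.043590 = -3.923397
sinθ=0.217495, cosθ=0.976062
F = (M+m)·ẍ + m·l·cosθ·θ̈ − m·l·sinθ·θ̇² = 7.852032 + -0.365962 − 0.018032 = 7.468038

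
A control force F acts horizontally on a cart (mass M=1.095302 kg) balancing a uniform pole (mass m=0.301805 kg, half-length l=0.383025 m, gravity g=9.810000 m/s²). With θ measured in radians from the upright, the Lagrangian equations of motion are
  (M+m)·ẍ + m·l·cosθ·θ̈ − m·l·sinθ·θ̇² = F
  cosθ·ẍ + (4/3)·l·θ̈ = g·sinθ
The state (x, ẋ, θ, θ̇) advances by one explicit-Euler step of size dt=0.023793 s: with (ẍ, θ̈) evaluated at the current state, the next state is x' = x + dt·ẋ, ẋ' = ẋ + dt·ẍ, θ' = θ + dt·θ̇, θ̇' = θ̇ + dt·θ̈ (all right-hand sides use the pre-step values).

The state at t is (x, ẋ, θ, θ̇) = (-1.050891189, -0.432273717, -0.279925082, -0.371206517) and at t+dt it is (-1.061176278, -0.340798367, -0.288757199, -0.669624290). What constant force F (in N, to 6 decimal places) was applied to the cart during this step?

F = 3.982329 N

ẍ = (ẋ'−ẋ)/dt = (-0.340798367−-0.432273717)/0.023793 = 3.844633
θ̈ = (θ̇'−θ̇)/dt = (-0.669624290−-0.371206517)/0.023793 = -12.542251
sinθ=-0.276284, cosθ=0.961076
F = (M+m)·ẍ + m·l·cosθ·θ̈ − m·l·sinθ·θ̇² = 5.371363 + -1.393435 − -0.004401 = 3.982329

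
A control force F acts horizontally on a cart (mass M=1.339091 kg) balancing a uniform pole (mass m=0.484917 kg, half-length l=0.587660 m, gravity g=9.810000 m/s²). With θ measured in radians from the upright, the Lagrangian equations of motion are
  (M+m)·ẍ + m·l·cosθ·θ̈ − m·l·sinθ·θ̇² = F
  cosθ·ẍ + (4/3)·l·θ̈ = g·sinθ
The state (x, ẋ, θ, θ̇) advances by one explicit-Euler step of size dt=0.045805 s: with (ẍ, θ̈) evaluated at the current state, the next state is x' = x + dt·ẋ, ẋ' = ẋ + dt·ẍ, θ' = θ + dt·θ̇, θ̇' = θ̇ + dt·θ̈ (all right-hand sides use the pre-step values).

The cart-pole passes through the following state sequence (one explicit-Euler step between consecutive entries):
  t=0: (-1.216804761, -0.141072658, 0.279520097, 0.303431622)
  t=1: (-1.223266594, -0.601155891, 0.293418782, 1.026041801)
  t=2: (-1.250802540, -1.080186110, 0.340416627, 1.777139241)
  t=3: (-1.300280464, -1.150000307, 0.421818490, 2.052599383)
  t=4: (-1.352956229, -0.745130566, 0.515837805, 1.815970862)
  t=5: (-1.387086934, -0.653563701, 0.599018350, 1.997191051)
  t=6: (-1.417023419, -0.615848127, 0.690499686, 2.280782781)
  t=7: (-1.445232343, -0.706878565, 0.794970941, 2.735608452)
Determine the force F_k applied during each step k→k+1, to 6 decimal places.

F_0 = -14.007197 N
F_1 = -14.689220 N
F_2 = -1.465192 N
F_3 = 14.287730 N
F_4 = 4.163478 N
F_5 = 2.318112 N
F_6 = -2.387682 N

step 0→1:
  ẍ = (ẋ'−ẋ)/dt = (-0.601155891−-0.141072658)/0.045805 = -10.044389
  θ̈ = (θ̇'−θ̇)/dt = (1.026041801−0.303431622)/0.045805 = 15.775793
  sinθ=0.275894, cosθ=0.961188
  F = (M+m)·ẍ + m·l·cosθ·θ̈ − m·l·sinθ·θ̇² = -18.321046 + 4.321087 − 0.007239 = -14.007197
step 1→2:
  ẍ = (ẋ'−ẋ)/dt = (-1.080186110−-0.601155891)/0.045805 = -10.458033
  θ̈ = (θ̇'−θ̇)/dt = (1.777139241−1.026041801)/0.045805 = 16.397717
  sinθ=0.289227, cosθ=0.957261
  F = (M+m)·ẍ + m·l·cosθ·θ̈ − m·l·sinθ·θ̇² = -19.075537 + 4.473085 − 0.086768 = -14.689220
step 2→3:
  ẍ = (ẋ'−ẋ)/dt = (-1.150000307−-1.080186110)/0.045805 = -1.524161
  θ̈ = (θ̇'−θ̇)/dt = (2.052599383−1.777139241)/0.045805 = 6.013757
  sinθ=0.333880, cosθ=0.942616
  F = (M+m)·ẍ + m·l·cosθ·θ̈ − m·l·sinθ·θ̇² = -2.780082 + 1.615378 − 0.300488 = -1.465192
step 3→4:
  ẍ = (ẋ'−ẋ)/dt = (-0.745130566−-1.150000307)/0.045805 = 8.838986
  θ̈ = (θ̇'−θ̇)/dt = (1.815970862−2.052599383)/0.045805 = -5.165998
  sinθ=0.409420, cosθ=0.912346
  F = (M+m)·ẍ + m·l·cosθ·θ̈ − m·l·sinθ·θ̇² = 16.122381 + -1.343097 − 0.491554 = 14.287730
step 4→5:
  ẍ = (ẋ'−ẋ)/dt = (-0.653563701−-0.745130566)/0.045805 = 1.999058
  θ̈ = (θ̇'−θ̇)/dt = (1.997191051−1.815970862)/0.045805 = 3.956341
  sinθ=0.493264, cosθ=0.869880
  F = (M+m)·ẍ + m·l·cosθ·θ̈ − m·l·sinθ·θ̇² = 3.646298 + 0.980723 − 0.463544 = 4.163478
step 5→6:
  ẍ = (ẋ'−ẋ)/dt = (-0.615848127−-0.653563701)/0.045805 = 0.823394
  θ̈ = (θ̇'−θ̇)/dt = (2.280782781−1.997191051)/0.045805 = 6.191283
  sinθ=0.563832, cosθ=0.825889
  F = (M+m)·ẍ + m·l·cosθ·θ̈ − m·l·sinθ·θ̇² = 1.501878 + 1.457123 − 0.640889 = 2.318112
step 6→7:
  ẍ = (ẋ'−ẋ)/dt = (-0.706878565−-0.615848127)/0.045805 = -1.987347
  θ̈ = (θ̇'−θ̇)/dt = (2.735608452−2.280782781)/0.045805 = 9.929608
  sinθ=0.636922, cosθ=0.770928
  F = (M+m)·ẍ + m·l·cosθ·θ̈ − m·l·sinθ·θ̇² = -3.624937 + 2.181420 − 0.944165 = -2.387682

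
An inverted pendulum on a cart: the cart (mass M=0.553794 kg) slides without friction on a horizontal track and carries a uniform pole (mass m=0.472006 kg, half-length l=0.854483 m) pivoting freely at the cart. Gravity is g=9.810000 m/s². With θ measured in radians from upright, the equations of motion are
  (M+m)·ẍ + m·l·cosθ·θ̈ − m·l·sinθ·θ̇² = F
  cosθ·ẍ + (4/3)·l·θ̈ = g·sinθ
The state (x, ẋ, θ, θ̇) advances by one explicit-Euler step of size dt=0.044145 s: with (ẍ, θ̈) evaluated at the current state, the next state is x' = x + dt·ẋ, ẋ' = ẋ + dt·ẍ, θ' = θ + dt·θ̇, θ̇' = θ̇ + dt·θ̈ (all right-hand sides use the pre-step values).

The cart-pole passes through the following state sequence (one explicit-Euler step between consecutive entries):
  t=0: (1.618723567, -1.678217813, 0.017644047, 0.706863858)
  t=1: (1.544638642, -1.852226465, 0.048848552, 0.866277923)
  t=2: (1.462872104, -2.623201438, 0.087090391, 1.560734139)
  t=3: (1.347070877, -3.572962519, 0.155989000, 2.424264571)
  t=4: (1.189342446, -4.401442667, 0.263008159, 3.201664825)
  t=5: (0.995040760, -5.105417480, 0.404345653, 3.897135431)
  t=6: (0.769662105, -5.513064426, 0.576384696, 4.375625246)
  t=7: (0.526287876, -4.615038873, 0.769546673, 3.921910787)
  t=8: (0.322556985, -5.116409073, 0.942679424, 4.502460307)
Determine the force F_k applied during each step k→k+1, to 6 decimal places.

step 0→1:
  ẍ = (ẋ'−ẋ)/dt = (-1.852226465−-1.678217813)/0.044145 = -3.941752
  θ̈ = (θ̇'−θ̇)/dt = (0.866277923−0.706863858)/0.044145 = 3.611147
  sinθ=0.017643, cosθ=0.999844
  F = (M+m)·ẍ + m·l·cosθ·θ̈ − m·l·sinθ·θ̇² = -4.043449 + 1.456225 − 0.003555 = -2.590780
step 1→2:
  ẍ = (ẋ'−ẋ)/dt = (-2.623201438−-1.852226465)/0.044145 = -17.464605
  θ̈ = (θ̇'−θ̇)/dt = (1.560734139−0.866277923)/0.044145 = 15.731254
  sinθ=0.048829, cosθ=0.998807
  F = (M+m)·ẍ + m·l·cosθ·θ̈ − m·l·sinθ·θ̇² = -17.915191 + 6.337178 − 0.014779 = -11.592792
step 2→3:
  ẍ = (ẋ'−ẋ)/dt = (-3.572962519−-2.623201438)/0.044145 = -21.514579
  θ̈ = (θ̇'−θ̇)/dt = (2.424264571−1.560734139)/0.044145 = 19.561228
  sinθ=0.086980, cosθ=0.996210
  F = (M+m)·ẍ + m·l·cosθ·θ̈ − m·l·sinθ·θ̇² = -22.069655 + 7.859555 − 0.085454 = -14.295553
step 3→4:
  ẍ = (ẋ'−ẋ)/dt = (-4.401442667−-3.572962519)/0.044145 = -18.767248
  θ̈ = (θ̇'−θ̇)/dt = (3.201664825−2.424264571)/0.044145 = 17.610154
  sinθ=0.155357, cosθ=0.987858
  F = (M+m)·ẍ + m·l·cosθ·θ̈ − m·l·sinθ·θ̇² = -19.251443 + 7.016310 − 0.368250 = -12.603382
step 4→5:
  ẍ = (ẋ'−ẋ)/dt = (-5.105417480−-4.401442667)/0.044145 = -15.946875
  θ̈ = (θ̇'−θ̇)/dt = (3.897135431−3.201664825)/0.044145 = 15.754233
  sinθ=0.259986, cosθ=0.965612
  F = (M+m)·ẍ + m·l·cosθ·θ̈ − m·l·sinθ·θ̇² = -16.358305 + 6.135514 − 1.074864 = -11.297654
step 5→6:
  ẍ = (ẋ'−ẋ)/dt = (-5.513064426−-5.105417480)/0.044145 = -9.234272
  θ̈ = (θ̇'−θ̇)/dt = (4.375625246−3.897135431)/0.044145 = 10.839049
  sinθ=0.393417, cosθ=0.919360
  F = (M+m)·ẍ + m·l·cosθ·θ̈ − m·l·sinθ·θ̇² = -9.472516 + 4.019090 − 2.409880 = -7.863306
step 6→7:
  ẍ = (ẋ'−ẋ)/dt = (-4.615038873−-5.513064426)/0.044145 = 20.342633
  θ̈ = (θ̇'−θ̇)/dt = (3.921910787−4.375625246)/0.044145 = -10.277822
  sinθ=0.544996, cosθ=0.838438
  F = (M+m)·ẍ + m·l·cosθ·θ̈ − m·l·sinθ·θ̇² = 20.867473 + -3.475548 − 4.208475 = 13.183451
step 7→8:
  ẍ = (ẋ'−ẋ)/dt = (-5.116409073−-4.615038873)/0.044145 = -11.357350
  θ̈ = (θ̇'−θ̇)/dt = (4.502460307−3.921910787)/0.044145 = 13.150969
  sinθ=0.695810, cosθ=0.718226
  F = (M+m)·ẍ + m·l·cosθ·θ̈ − m·l·sinθ·θ̇² = -11.650369 + 3.809517 − 4.316551 = -12.157403

F_0 = -2.590780 N
F_1 = -11.592792 N
F_2 = -14.295553 N
F_3 = -12.603382 N
F_4 = -11.297654 N
F_5 = -7.863306 N
F_6 = 13.183451 N
F_7 = -12.157403 N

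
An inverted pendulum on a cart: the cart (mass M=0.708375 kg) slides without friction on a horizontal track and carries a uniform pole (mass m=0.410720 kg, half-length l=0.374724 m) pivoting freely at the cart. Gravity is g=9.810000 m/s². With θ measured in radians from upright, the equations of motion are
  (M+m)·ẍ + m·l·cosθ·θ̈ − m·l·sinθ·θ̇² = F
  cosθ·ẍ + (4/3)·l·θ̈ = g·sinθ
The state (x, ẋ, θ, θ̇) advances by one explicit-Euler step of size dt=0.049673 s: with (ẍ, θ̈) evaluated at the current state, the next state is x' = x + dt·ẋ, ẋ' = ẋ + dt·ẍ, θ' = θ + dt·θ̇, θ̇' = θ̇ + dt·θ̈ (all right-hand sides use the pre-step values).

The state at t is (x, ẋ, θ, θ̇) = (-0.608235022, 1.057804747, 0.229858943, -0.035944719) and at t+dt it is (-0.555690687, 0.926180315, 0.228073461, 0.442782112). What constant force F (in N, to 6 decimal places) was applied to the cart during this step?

F = -1.521171 N

ẍ = (ẋ'−ẋ)/dt = (0.926180315−1.057804747)/0.049673 = -2.649818
θ̈ = (θ̇'−θ̇)/dt = (0.442782112−-0.035944719)/0.049673 = 9.637566
sinθ=0.227840, cosθ=0.973699
F = (M+m)·ẍ + m·l·cosθ·θ̈ − m·l·sinθ·θ̇² = -2.965399 + 1.444273 − 0.000045 = -1.521171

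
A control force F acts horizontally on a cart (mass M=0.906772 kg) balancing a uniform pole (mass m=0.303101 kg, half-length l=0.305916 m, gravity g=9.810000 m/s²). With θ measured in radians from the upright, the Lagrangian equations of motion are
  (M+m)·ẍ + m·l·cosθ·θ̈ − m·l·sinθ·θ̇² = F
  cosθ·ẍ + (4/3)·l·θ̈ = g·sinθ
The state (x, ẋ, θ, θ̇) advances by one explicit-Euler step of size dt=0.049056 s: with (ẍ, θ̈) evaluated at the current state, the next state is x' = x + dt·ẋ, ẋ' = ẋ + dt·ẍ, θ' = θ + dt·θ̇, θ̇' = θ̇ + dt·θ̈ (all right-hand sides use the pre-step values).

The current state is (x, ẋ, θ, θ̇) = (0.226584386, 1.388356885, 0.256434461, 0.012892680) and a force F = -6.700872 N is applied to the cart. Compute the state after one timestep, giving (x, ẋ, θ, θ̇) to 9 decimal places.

sinθ=0.253633224, cosθ=0.967300464
temp = (F + m·l·θ̇²·sinθ)/(M+m) = (-6.700872 + 0.000003909)/1.209873 = -5.538488826
θ̈ = (g·sinθ − cosθ·temp)/(l·(4/3 − m·cos²θ/(M+m))) = 23.337330731
ẍ = temp − m·l·θ̈·cosθ/(M+m) = -7.268553559
Euler: x'=0.226584386+0.049056·1.388356885=0.294691621, ẋ'=1.388356885+0.049056·-7.268553559=1.031790722
       θ'=0.256434461+0.049056·0.012892680=0.257066924, θ̇'=0.012892680+0.049056·23.337330731=1.157728776

(0.294691621, 1.031790722, 0.257066924, 1.157728776)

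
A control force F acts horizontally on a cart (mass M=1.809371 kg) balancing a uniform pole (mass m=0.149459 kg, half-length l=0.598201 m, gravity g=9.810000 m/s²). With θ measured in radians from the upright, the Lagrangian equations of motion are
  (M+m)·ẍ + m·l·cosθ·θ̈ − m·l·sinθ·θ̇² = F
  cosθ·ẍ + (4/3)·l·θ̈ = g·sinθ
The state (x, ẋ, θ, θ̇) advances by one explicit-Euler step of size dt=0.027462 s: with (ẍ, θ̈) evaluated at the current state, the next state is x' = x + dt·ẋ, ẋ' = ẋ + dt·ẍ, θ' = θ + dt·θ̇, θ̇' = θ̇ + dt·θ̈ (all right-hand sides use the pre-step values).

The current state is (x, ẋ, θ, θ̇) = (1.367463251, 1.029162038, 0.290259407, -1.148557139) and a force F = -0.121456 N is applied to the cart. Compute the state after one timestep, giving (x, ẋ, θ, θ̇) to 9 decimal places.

sinθ=0.286200791, cosθ=0.958169665
temp = (F + m·l·θ̇²·sinθ)/(M+m) = (-0.121456 + 0.033755555)/1.958830 = -0.044771851
θ̈ = (g·sinθ − cosθ·temp)/(l·(4/3 − m·cos²θ/(M+m))) = 3.772051747
ẍ = temp − m·l·θ̈·cosθ/(M+m) = -0.209737120
Euler: x'=1.367463251+0.027462·1.029162038=1.395726099, ẋ'=1.029162038+0.027462·-0.209737120=1.023402237
       θ'=0.290259407+0.027462·-1.148557139=0.258717731, θ̇'=-1.148557139+0.027462·3.772051747=-1.044969054

(1.395726099, 1.023402237, 0.258717731, -1.044969054)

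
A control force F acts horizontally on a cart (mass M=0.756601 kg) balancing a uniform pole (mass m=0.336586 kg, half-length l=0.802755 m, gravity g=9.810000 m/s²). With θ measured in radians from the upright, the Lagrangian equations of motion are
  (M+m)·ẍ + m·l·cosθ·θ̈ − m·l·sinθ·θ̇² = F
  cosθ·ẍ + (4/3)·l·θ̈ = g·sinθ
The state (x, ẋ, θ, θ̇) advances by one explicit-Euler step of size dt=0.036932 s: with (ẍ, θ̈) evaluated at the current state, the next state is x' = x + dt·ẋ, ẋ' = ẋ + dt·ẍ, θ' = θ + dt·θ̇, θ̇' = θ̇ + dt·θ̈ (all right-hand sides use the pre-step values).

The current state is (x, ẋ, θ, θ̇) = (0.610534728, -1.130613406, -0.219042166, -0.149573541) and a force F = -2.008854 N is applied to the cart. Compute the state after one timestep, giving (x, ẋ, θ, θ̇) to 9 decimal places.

sinθ=-0.217294775, cosθ=0.976106029
temp = (F + m·l·θ̇²·sinθ)/(M+m) = (-2.008854 + -0.001313524)/1.093187 = -1.838813967
θ̈ = (g·sinθ − cosθ·temp)/(l·(4/3 − m·cos²θ/(M+m))) = -0.403408621
ẍ = temp − m·l·θ̈·cosθ/(M+m) = -1.741488436
Euler: x'=0.610534728+0.036932·-1.130613406=0.568778914, ẋ'=-1.130613406+0.036932·-1.741488436=-1.194930057
       θ'=-0.219042166+0.036932·-0.149573541=-0.224566216, θ̇'=-0.149573541+0.036932·-0.403408621=-0.164472228

(0.568778914, -1.194930057, -0.224566216, -0.164472228)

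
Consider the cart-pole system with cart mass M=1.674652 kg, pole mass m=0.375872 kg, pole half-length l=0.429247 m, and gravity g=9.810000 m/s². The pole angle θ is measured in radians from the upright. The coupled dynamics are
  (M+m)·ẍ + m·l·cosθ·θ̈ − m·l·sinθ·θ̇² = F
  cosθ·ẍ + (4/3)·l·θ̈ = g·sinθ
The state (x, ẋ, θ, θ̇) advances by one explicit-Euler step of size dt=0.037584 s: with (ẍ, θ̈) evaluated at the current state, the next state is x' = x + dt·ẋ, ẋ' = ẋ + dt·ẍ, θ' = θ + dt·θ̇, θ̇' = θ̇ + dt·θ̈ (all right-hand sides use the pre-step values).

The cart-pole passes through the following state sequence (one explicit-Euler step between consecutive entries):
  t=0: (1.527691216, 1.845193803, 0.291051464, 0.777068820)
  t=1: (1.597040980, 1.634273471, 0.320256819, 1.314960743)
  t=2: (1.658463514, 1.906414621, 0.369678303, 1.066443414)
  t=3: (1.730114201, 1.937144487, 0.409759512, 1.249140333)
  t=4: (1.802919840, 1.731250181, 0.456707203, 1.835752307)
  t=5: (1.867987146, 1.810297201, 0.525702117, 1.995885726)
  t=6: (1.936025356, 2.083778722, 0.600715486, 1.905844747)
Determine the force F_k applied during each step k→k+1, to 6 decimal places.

step 0→1:
  ẍ = (ẋ'−ẋ)/dt = (1.634273471−1.845193803)/0.037584 = -5.611971
  θ̈ = (θ̇'−θ̇)/dt = (1.314960743−0.777068820)/0.037584 = 14.311726
  sinθ=0.286960, cosθ=0.957943
  F = (M+m)·ẍ + m·l·cosθ·θ̈ − m·l·sinθ·θ̇² = -11.507482 + 2.211968 − 0.027957 = -9.323471
step 1→2:
  ẍ = (ẋ'−ẋ)/dt = (1.906414621−1.634273471)/0.037584 = 7.240878
  θ̈ = (θ̇'−θ̇)/dt = (1.066443414−1.314960743)/0.037584 = -6.612317
  sinθ=0.314810, cosθ=0.949155
  F = (M+m)·ẍ + m·l·cosθ·θ̈ − m·l·sinθ·θ̇² = 14.847594 + -1.012600 − 0.087826 = 13.747168
step 2→3:
  ẍ = (ẋ'−ẋ)/dt = (1.937144487−1.906414621)/0.037584 = 0.817632
  θ̈ = (θ̇'−θ̇)/dt = (1.249140333−1.066443414)/0.037584 = 4.861029
  sinθ=0.361315, cosθ=0.932444
  F = (M+m)·ẍ + m·l·cosθ·θ̈ − m·l·sinθ·θ̇² = 1.676573 + 0.731304 − 0.066299 = 2.341578
step 3→4:
  ẍ = (ẋ'−ẋ)/dt = (1.731250181−1.937144487)/0.037584 = -5.478244
  θ̈ = (θ̇'−θ̇)/dt = (1.835752307−1.249140333)/0.037584 = 15.608024
  sinθ=0.398389, cosθ=0.917217
  F = (M+m)·ẍ + m·l·cosθ·θ̈ − m·l·sinθ·θ̇² = -11.233270 + 2.309761 − 0.100294 = -9.023803
step 4→5:
  ẍ = (ẋ'−ẋ)/dt = (1.810297201−1.731250181)/0.037584 = 2.103209
  θ̈ = (θ̇'−θ̇)/dt = (1.995885726−1.835752307)/0.037584 = 4.260681
  sinθ=0.440995, cosθ=0.897509
  F = (M+m)·ẍ + m·l·cosθ·θ̈ − m·l·sinθ·θ̇² = 4.312681 + 0.616972 − 0.239778 = 4.689875
step 5→6:
  ẍ = (ẋ'−ẋ)/dt = (2.083778722−1.810297201)/0.037584 = 7.276541
  θ̈ = (θ̇'−θ̇)/dt = (1.905844747−1.995885726)/0.037584 = -2.395726
  sinθ=0.501820, cosθ=0.864972
  F = (M+m)·ẍ + m·l·cosθ·θ̈ − m·l·sinθ·θ̇² = 14.920722 + -0.334339 − 0.322528 = 14.263856

F_0 = -9.323471 N
F_1 = 13.747168 N
F_2 = 2.341578 N
F_3 = -9.023803 N
F_4 = 4.689875 N
F_5 = 14.263856 N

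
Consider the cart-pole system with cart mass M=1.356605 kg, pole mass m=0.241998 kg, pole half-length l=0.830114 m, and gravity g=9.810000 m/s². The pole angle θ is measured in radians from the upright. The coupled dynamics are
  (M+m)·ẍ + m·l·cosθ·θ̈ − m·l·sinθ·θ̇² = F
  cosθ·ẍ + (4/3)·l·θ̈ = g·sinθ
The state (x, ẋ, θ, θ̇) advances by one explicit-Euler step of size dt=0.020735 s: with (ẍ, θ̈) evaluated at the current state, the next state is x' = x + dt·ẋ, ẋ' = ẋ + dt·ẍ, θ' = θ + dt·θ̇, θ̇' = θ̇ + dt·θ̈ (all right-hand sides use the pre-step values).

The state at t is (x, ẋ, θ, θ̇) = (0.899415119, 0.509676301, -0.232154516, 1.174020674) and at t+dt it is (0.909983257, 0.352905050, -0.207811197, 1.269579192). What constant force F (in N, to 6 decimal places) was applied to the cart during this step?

ẍ = (ẋ'−ẋ)/dt = (0.352905050−0.509676301)/0.020735 = -7.560707
θ̈ = (θ̇'−θ̇)/dt = (1.269579192−1.174020674)/0.020735 = 4.608561
sinθ=-0.230075, cosθ=0.973173
F = (M+m)·ẍ + m·l·cosθ·θ̈ − m·l·sinθ·θ̇² = -12.086568 + 0.900959 − -0.063704 = -11.121905

F = -11.121905 N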